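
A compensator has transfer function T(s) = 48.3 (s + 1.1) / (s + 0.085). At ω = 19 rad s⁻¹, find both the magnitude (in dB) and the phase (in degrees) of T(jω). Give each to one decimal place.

|j19 + 1.1| = √(19² + 1.1²) = 19.03
|j19 + 0.085| = √(19² + 0.085²) = 19
|T(j19)| = 48.3 × 19.03 / 19 = 48.38
20 log₁₀(48.38) = 33.69 dB
∠(j19 + 1.1) = arctan(19/1.1) = 86.69°
∠(j19 + 0.085) = arctan(19/0.085) = 89.74°
∠T(j19) = 86.69° − 89.74° = -3.06°

|T| = 33.7 dB, ∠T = -3.1 deg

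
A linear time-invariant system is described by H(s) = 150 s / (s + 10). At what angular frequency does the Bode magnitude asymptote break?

The single real pole at s = −10 gives a corner at ω = 10 rad s⁻¹.

10 rad s⁻¹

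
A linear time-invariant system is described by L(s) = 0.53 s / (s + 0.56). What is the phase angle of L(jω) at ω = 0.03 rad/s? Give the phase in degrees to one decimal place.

86.9°

∠(j0.03) = 90.00°
∠(j0.03 + 0.56) = arctan(0.03/0.56) = 3.07°
∠L(j0.03) = 90.00° − 3.07° = 86.93°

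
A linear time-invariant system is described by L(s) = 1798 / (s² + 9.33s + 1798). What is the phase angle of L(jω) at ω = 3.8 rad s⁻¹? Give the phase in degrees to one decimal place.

∠[(j3.8)² + 9.33(j3.8) + 1798] = ∠[1783.6 + j35.454] = 1.14°
∠L(j3.8) = −1.14° = -1.14°

-1.1°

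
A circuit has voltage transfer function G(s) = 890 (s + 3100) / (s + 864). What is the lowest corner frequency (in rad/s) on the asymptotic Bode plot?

Break frequencies occur at each pole and zero magnitude: 864 rad/s, 3100 rad/s.
The lowest is 864 rad/s.

864 rad/s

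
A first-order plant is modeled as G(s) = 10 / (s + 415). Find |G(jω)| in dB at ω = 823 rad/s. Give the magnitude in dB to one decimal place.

-39.3 dB

|j823 + 415| = √(823² + 415²) = 921.7
|G(j823)| = 10 / 921.7 = 0.010849
20 log₁₀(0.010849) = -39.29 dB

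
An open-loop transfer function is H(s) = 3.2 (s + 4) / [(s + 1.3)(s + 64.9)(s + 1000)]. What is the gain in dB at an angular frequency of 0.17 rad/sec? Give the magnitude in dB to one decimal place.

-76.4 dB

|j0.17 + 4| = √(0.17² + 4²) = 4.004
|j0.17 + 1.3| = √(0.17² + 1.3²) = 1.311
|j0.17 + 64.9| = √(0.17² + 64.9²) = 64.9
|j0.17 + 1000| = √(0.17² + 1000²) = 1000
|H(j0.17)| = 3.2 × 4.004 / (1.311 × 64.9 × 1000) = 0.00015057
20 log₁₀(0.00015057) = -76.45 dB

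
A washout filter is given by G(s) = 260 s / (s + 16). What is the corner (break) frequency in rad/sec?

16 rad/sec

The single real pole at s = −16 gives a corner at ω = 16 rad/sec.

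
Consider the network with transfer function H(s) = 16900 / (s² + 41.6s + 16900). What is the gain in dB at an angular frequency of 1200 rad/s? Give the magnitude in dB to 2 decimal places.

-38.51 dB

|(j1200)² + 41.6(j1200) + 16900| = |-1.4231e+06 + j49920| = 1.424e+06
|H(j1200)| = 16900 / 1.424e+06 = 0.011868
20 log₁₀(0.011868) = -38.512 dB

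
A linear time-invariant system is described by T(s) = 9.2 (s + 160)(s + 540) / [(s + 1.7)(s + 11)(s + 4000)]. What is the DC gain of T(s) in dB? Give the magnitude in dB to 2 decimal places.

20.53 dB

T(0) = 9.2 × 160 × 540 / (1.7 × 11 × 4000) = 10.627
20 log₁₀(10.627) = 20.528 dB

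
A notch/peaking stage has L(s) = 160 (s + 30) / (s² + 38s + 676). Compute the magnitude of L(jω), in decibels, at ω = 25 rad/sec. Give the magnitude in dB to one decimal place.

16.3 dB

|j25 + 30| = √(25² + 30²) = 39.05
|(j25)² + 38(j25) + 676| = |51 + j950| = 951.4
|L(j25)| = 160 × 39.05 / 951.4 = 6.5676
20 log₁₀(6.5676) = 16.35 dB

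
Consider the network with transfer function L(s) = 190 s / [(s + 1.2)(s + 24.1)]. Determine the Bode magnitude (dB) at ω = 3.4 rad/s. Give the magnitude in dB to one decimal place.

|j3.4| = 3.4
|j3.4 + 1.2| = √(3.4² + 1.2²) = 3.606
|j3.4 + 24.1| = √(3.4² + 24.1²) = 24.34
|L(j3.4)| = 190 × 3.4 / (3.606 × 24.34) = 7.3615
20 log₁₀(7.3615) = 17.34 dB

17.3 dB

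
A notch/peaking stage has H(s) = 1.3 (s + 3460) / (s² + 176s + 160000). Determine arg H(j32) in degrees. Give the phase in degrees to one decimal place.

∠(j32 + 3460) = arctan(32/3460) = 0.53°
∠[(j32)² + 176(j32) + 160000] = ∠[1.5898e+05 + j5632] = 2.03°
∠H(j32) = 0.53° − 2.03° = -1.50°

-1.5°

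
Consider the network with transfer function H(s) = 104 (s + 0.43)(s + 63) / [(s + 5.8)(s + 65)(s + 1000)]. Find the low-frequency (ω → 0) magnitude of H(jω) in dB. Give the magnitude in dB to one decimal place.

H(0) = 104 × 0.43 × 63 / (5.8 × 65 × 1000) = 0.0074731
20 log₁₀(0.0074731) = -42.53 dB

-42.5 dB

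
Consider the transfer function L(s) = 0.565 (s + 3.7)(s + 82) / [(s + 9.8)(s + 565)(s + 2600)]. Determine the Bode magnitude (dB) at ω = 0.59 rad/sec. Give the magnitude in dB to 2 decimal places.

|j0.59 + 3.7| = √(0.59² + 3.7²) = 3.747
|j0.59 + 82| = √(0.59² + 82²) = 82
|j0.59 + 9.8| = √(0.59² + 9.8²) = 9.818
|j0.59 + 565| = √(0.59² + 565²) = 565
|j0.59 + 2600| = √(0.59² + 2600²) = 2600
|L(j0.59)| = 0.565 × 3.747 × 82 / (9.818 × 565 × 2600) = 1.2036e-05
20 log₁₀(1.2036e-05) = -98.390 dB

-98.39 dB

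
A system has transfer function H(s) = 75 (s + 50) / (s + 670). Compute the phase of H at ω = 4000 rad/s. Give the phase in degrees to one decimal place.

8.8°

∠(j4000 + 50) = arctan(4000/50) = 89.28°
∠(j4000 + 670) = arctan(4000/670) = 80.49°
∠H(j4000) = 89.28° − 80.49° = 8.79°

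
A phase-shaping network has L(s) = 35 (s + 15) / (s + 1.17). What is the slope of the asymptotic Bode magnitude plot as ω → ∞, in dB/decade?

0 dB/decade

With 1 zero and 1 pole, the high-frequency asymptotic slope is 20 × (1 − 1) = 0 dB/decade.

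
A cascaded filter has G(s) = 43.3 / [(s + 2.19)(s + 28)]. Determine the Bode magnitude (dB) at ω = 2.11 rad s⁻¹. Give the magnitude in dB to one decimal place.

|j2.11 + 2.19| = √(2.11² + 2.19²) = 3.041
|j2.11 + 28| = √(2.11² + 28²) = 28.08
|G(j2.11)| = 43.3 / (3.041 × 28.08) = 0.50707
20 log₁₀(0.50707) = -5.90 dB

-5.9 dB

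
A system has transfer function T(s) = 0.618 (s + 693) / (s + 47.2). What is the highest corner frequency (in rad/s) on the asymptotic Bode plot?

693 rad/s

Break frequencies occur at each pole and zero magnitude: 47.2 rad/s, 693 rad/s.
The highest is 693 rad/s.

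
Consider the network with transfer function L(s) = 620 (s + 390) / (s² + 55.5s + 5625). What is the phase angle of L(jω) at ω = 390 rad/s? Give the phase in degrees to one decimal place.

∠(j390 + 390) = arctan(390/390) = 45.00°
∠[(j390)² + 55.5(j390) + 5625] = ∠[-1.4648e+05 + j21645] = 171.59°
∠L(j390) = 45.00° − 171.59° = -126.59°

-126.6°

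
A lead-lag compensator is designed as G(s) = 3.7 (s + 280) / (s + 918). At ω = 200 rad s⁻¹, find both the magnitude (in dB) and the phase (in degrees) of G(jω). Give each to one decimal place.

|j200 + 280| = √(200² + 280²) = 344.1
|j200 + 918| = √(200² + 918²) = 939.5
|G(j200)| = 3.7 × 344.1 / 939.5 = 1.3551
20 log₁₀(1.3551) = 2.64 dB
∠(j200 + 280) = arctan(200/280) = 35.54°
∠(j200 + 918) = arctan(200/918) = 12.29°
∠G(j200) = 35.54° − 12.29° = 23.25°

|G| = 2.6 dB, ∠G = 23.2°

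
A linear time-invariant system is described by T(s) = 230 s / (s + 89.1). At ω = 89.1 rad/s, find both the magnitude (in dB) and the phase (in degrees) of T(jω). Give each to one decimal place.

|T| = 44.2 dB, ∠T = 45.0°

|j89.1| = 89.1
|j89.1 + 89.1| = √(89.1² + 89.1²) = 126
|T(j89.1)| = 230 × 89.1 / 126 = 162.63
20 log₁₀(162.63) = 44.22 dB
∠(j89.1) = 90.00°
∠(j89.1 + 89.1) = arctan(89.1/89.1) = 45.00°
∠T(j89.1) = 90.00° − 45.00° = 45.00°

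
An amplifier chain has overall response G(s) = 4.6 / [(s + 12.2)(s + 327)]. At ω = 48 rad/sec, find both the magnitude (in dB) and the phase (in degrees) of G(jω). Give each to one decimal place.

|j48 + 12.2| = √(48² + 12.2²) = 49.53
|j48 + 327| = √(48² + 327²) = 330.5
|G(j48)| = 4.6 / (49.53 × 330.5) = 0.00028103
20 log₁₀(0.00028103) = -71.03 dB
∠(j48 + 12.2) = arctan(48/12.2) = 75.74°
∠(j48 + 327) = arctan(48/327) = 8.35°
∠G(j48) = − (75.74° + 8.35°) = -84.09°

|G| = -71.0 dB, ∠G = -84.1°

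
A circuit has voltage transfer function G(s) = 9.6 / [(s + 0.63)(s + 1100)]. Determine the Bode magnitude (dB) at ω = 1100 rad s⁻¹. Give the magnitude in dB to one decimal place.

|j1100 + 0.63| = √(1100² + 0.63²) = 1100
|j1100 + 1100| = √(1100² + 1100²) = 1556
|G(j1100)| = 9.6 / (1100 × 1556) = 5.6101e-06
20 log₁₀(5.6101e-06) = -105.02 dB

-105.0 dB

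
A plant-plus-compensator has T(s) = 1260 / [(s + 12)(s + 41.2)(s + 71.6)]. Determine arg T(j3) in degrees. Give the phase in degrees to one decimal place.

-20.6°

∠(j3 + 12) = arctan(3/12) = 14.04°
∠(j3 + 41.2) = arctan(3/41.2) = 4.16°
∠(j3 + 71.6) = arctan(3/71.6) = 2.40°
∠T(j3) = − (14.04° + 4.16° + 2.40°) = -20.60°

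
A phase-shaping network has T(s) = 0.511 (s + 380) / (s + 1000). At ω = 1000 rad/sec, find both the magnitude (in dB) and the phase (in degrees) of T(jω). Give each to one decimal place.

|j1000 + 380| = √(1000² + 380²) = 1070
|j1000 + 1000| = √(1000² + 1000²) = 1414
|T(j1000)| = 0.511 × 1070 / 1414 = 0.38654
20 log₁₀(0.38654) = -8.26 dB
∠(j1000 + 380) = arctan(1000/380) = 69.19°
∠(j1000 + 1000) = arctan(1000/1000) = 45.00°
∠T(j1000) = 69.19° − 45.00° = 24.19°

|T| = -8.3 dB, ∠T = 24.2°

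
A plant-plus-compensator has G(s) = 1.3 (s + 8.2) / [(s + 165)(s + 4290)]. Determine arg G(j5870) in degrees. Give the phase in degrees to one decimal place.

∠(j5870 + 8.2) = arctan(5870/8.2) = 89.92°
∠(j5870 + 165) = arctan(5870/165) = 88.39°
∠(j5870 + 4290) = arctan(5870/4290) = 53.84°
∠G(j5870) = 89.92° − (88.39° + 53.84°) = -52.31°

-52.3°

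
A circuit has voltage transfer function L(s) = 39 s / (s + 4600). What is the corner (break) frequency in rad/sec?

4600 rad/sec

The single real pole at s = −4600 gives a corner at ω = 4600 rad/sec.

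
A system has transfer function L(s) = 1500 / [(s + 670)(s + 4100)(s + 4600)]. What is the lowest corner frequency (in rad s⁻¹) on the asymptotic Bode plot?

670 rad s⁻¹

Break frequencies occur at each pole and zero magnitude: 670 rad s⁻¹, 4100 rad s⁻¹, 4600 rad s⁻¹.
The lowest is 670 rad s⁻¹.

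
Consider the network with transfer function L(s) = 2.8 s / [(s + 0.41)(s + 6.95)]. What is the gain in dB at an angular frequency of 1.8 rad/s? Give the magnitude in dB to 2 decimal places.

-8.40 dB

|j1.8| = 1.8
|j1.8 + 0.41| = √(1.8² + 0.41²) = 1.846
|j1.8 + 6.95| = √(1.8² + 6.95²) = 7.179
|L(j1.8)| = 2.8 × 1.8 / (1.846 × 7.179) = 0.38027
20 log₁₀(0.38027) = -8.398 dB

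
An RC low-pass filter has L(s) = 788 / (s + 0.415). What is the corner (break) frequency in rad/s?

The single real pole at s = −0.415 gives a corner at ω = 0.415 rad/s.

0.415 rad/s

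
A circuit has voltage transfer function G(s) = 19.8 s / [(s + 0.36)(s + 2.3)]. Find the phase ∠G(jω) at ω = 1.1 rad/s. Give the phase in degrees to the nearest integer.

∠(j1.1) = 90.00°
∠(j1.1 + 0.36) = arctan(1.1/0.36) = 71.88°
∠(j1.1 + 2.3) = arctan(1.1/2.3) = 25.56°
∠G(j1.1) = 90.00° − (71.88° + 25.56°) = -7.44°

-7 deg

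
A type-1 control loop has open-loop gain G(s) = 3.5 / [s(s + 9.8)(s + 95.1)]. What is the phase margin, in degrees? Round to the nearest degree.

90°

Gain crossover: |G(jω)| = 1 at ω ≈ 0.00376 rad s⁻¹.
∠G(j0.00376) = −90° − arctan(0.00376/9.8) − arctan(0.00376/95.1) ≈ -90.02°
PM = 180° + (-90.02°) = 89.98°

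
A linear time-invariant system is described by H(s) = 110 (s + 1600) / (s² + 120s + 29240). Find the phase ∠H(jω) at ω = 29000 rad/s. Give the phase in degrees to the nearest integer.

∠(j29000 + 1600) = arctan(29000/1600) = 86.84°
∠[(j29000)² + 120(j29000) + 29240] = ∠[-8.4097e+08 + j3.48e+06] = 179.76°
∠H(j29000) = 86.84° − 179.76° = -92.92°

-93°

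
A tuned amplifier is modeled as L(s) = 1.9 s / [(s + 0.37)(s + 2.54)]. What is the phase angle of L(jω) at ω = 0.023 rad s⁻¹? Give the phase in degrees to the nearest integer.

86°

∠(j0.023) = 90.00°
∠(j0.023 + 0.37) = arctan(0.023/0.37) = 3.56°
∠(j0.023 + 2.54) = arctan(0.023/2.54) = 0.52°
∠L(j0.023) = 90.00° − (3.56° + 0.52°) = 85.92°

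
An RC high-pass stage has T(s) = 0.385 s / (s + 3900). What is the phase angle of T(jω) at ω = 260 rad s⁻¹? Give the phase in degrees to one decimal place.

86.2°

∠(j260) = 90.00°
∠(j260 + 3900) = arctan(260/3900) = 3.81°
∠T(j260) = 90.00° − 3.81° = 86.19°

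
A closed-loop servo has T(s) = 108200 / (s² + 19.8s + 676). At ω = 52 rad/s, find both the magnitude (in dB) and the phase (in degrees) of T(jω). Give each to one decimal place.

|(j52)² + 19.8(j52) + 676| = |-2028 + j1029.6| = 2274
|T(j52)| = 108200 / 2274 = 47.573
20 log₁₀(47.573) = 33.55 dB
∠[(j52)² + 19.8(j52) + 676] = ∠[-2028 + j1029.6] = 153.08°
∠T(j52) = −153.08° = -153.08°

|T| = 33.5 dB, ∠T = -153.1°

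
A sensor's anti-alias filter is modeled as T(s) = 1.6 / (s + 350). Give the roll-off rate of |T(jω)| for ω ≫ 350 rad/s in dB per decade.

-20 dB/decade

With 0 zeros and 1 pole, the high-frequency asymptotic slope is 20 × (0 − 1) = -20 dB/decade.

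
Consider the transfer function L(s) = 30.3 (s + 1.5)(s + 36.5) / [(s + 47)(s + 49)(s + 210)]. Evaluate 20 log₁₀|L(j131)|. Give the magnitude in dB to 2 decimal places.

-19.01 dB

|j131 + 1.5| = √(131² + 1.5²) = 131
|j131 + 36.5| = √(131² + 36.5²) = 136
|j131 + 47| = √(131² + 47²) = 139.2
|j131 + 49| = √(131² + 49²) = 139.9
|j131 + 210| = √(131² + 210²) = 247.5
|L(j131)| = 30.3 × 131 × 136 / (139.2 × 139.9 × 247.5) = 0.11204
20 log₁₀(0.11204) = -19.012 dB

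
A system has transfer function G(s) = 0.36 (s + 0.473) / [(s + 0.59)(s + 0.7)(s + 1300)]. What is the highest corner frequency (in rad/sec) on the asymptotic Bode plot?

1300 rad/sec

Break frequencies occur at each pole and zero magnitude: 0.473 rad/sec, 0.59 rad/sec, 0.7 rad/sec, 1300 rad/sec.
The highest is 1300 rad/sec.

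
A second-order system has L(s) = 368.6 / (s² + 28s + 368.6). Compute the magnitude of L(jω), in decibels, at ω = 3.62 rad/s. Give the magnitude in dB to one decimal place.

-0.0 dB

|(j3.62)² + 28(j3.62) + 368.6| = |355.5 + j101.36| = 369.7
|L(j3.62)| = 368.6 / 369.7 = 0.99712
20 log₁₀(0.99712) = -0.03 dB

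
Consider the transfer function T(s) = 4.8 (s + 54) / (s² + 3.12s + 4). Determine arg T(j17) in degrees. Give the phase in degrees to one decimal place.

∠(j17 + 54) = arctan(17/54) = 17.47°
∠[(j17)² + 3.12(j17) + 4] = ∠[-285 + j53.04] = 169.46°
∠T(j17) = 17.47° − 169.46° = -151.98°

-152.0°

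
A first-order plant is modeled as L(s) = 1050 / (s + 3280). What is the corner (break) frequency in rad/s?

The single real pole at s = −3280 gives a corner at ω = 3280 rad/s.

3280 rad/s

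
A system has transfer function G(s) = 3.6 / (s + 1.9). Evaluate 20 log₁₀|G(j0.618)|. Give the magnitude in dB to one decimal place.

5.1 dB

|j0.618 + 1.9| = √(0.618² + 1.9²) = 1.998
|G(j0.618)| = 3.6 / 1.998 = 1.8018
20 log₁₀(1.8018) = 5.11 dB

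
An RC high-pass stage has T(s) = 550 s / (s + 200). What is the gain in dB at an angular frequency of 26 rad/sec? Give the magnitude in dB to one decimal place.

|j26| = 26
|j26 + 200| = √(26² + 200²) = 201.7
|T(j26)| = 550 × 26 / 201.7 = 70.903
20 log₁₀(70.903) = 37.01 dB

37.0 dB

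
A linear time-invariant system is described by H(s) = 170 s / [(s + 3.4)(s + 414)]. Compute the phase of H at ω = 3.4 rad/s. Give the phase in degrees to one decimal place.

∠(j3.4) = 90.00°
∠(j3.4 + 3.4) = arctan(3.4/3.4) = 45.00°
∠(j3.4 + 414) = arctan(3.4/414) = 0.47°
∠H(j3.4) = 90.00° − (45.00° + 0.47°) = 44.53°

44.5°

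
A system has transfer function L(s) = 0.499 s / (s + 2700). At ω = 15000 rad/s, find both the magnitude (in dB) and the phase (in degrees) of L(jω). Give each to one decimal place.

|L| = -6.2 dB, ∠L = 10.2°

|j15000| = 1.5e+04
|j15000 + 2700| = √(15000² + 2700²) = 1.524e+04
|L(j15000)| = 0.499 × 1.5e+04 / 1.524e+04 = 0.49111
20 log₁₀(0.49111) = -6.18 dB
∠(j15000) = 90.00°
∠(j15000 + 2700) = arctan(15000/2700) = 79.80°
∠L(j15000) = 90.00° − 79.80° = 10.20°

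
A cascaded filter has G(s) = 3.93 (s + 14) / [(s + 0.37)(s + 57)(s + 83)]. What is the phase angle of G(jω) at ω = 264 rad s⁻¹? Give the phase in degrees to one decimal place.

-153.3°

∠(j264 + 14) = arctan(264/14) = 86.96°
∠(j264 + 0.37) = arctan(264/0.37) = 89.92°
∠(j264 + 57) = arctan(264/57) = 77.82°
∠(j264 + 83) = arctan(264/83) = 72.55°
∠G(j264) = 86.96° − (89.92° + 77.82° + 72.55°) = -153.32°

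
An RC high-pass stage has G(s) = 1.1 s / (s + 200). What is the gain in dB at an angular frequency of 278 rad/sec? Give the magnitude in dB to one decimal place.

|j278| = 278
|j278 + 200| = √(278² + 200²) = 342.5
|G(j278)| = 1.1 × 278 / 342.5 = 0.89293
20 log₁₀(0.89293) = -0.98 dB

-1.0 dB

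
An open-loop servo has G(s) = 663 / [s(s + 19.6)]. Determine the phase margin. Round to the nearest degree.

Gain crossover: |G(jω)| = 1 at ω ≈ 22.3 rad/sec.
∠G(j22.3) = −90° − arctan(22.3/19.6) ≈ -138.71°
PM = 180° + (-138.71°) = 41.29°

41°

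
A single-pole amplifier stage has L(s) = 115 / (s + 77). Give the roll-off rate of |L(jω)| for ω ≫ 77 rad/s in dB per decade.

With 0 zeros and 1 pole, the high-frequency asymptotic slope is 20 × (0 − 1) = -20 dB/decade.

-20 dB/decade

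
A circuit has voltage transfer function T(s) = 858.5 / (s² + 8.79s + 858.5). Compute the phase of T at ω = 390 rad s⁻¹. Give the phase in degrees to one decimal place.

-178.7°

∠[(j390)² + 8.79(j390) + 858.5] = ∠[-1.5124e+05 + j3428.1] = 178.70°
∠T(j390) = −178.70° = -178.70°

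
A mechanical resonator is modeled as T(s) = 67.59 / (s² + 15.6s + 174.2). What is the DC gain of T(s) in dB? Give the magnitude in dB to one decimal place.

-8.2 dB

T(0) = 67.59 / 174.2 = 0.388
20 log₁₀(0.388) = -8.22 dB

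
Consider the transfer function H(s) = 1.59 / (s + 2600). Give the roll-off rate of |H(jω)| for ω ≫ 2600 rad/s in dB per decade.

With 0 zeros and 1 pole, the high-frequency asymptotic slope is 20 × (0 − 1) = -20 dB/decade.

-20 dB/decade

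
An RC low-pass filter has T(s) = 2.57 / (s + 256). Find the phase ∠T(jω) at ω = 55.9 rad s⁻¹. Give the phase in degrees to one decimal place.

∠(j55.9 + 256) = arctan(55.9/256) = 12.32°
∠T(j55.9) = −12.32° = -12.32°

-12.3 deg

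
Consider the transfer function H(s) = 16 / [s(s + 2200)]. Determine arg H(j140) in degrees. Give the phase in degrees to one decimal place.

∠(j140 + 2200) = arctan(140/2200) = 3.64°
∠(j140) = 90.00°
∠H(j140) = − (3.64° + 90.00°) = -93.64°

-93.6 deg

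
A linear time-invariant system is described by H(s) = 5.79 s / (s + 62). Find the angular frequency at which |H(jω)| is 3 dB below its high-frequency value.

For a single-pole high-pass, the −3 dB point is at the pole: ω = 62 rad s⁻¹.

62 rad s⁻¹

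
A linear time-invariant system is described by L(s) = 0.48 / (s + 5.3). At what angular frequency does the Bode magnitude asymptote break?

The single real pole at s = −5.3 gives a corner at ω = 5.3 rad/s.

5.3 rad/s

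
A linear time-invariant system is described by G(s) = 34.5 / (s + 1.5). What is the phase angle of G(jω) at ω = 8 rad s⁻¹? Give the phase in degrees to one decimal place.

-79.4 deg

∠(j8 + 1.5) = arctan(8/1.5) = 79.38°
∠G(j8) = −79.38° = -79.38°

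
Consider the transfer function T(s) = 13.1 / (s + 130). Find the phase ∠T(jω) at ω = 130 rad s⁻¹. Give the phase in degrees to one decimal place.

-45.0 deg

∠(j130 + 130) = arctan(130/130) = 45.00°
∠T(j130) = −45.00° = -45.00°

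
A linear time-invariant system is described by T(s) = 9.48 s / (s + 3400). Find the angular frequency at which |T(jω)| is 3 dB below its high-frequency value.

3400 rad/s

For a single-pole high-pass, the −3 dB point is at the pole: ω = 3400 rad/s.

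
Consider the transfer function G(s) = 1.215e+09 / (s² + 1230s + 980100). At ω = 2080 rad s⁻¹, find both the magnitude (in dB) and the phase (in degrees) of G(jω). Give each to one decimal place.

|G| = 49.2 dB, ∠G = -142.6°

|(j2080)² + 1230(j2080) + 980100| = |-3.3463e+06 + j2.5584e+06| = 4.212e+06
|G(j2080)| = 1.215e+09 / 4.212e+06 = 288.44
20 log₁₀(288.44) = 49.20 dB
∠[(j2080)² + 1230(j2080) + 980100] = ∠[-3.3463e+06 + j2.5584e+06] = 142.60°
∠G(j2080) = −142.60° = -142.60°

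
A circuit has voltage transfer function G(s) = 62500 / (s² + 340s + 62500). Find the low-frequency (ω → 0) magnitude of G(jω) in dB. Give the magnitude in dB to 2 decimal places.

G(0) = 62500 / 62500 = 1
20 log₁₀(1) = 0.000 dB

0.00 dB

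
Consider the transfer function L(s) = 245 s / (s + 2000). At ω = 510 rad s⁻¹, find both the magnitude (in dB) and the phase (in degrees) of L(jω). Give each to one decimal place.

|L| = 35.6 dB, ∠L = 75.7 deg

|j510| = 510
|j510 + 2000| = √(510² + 2000²) = 2064
|L(j510)| = 245 × 510 / 2064 = 60.538
20 log₁₀(60.538) = 35.64 dB
∠(j510) = 90.00°
∠(j510 + 2000) = arctan(510/2000) = 14.31°
∠L(j510) = 90.00° − 14.31° = 75.69°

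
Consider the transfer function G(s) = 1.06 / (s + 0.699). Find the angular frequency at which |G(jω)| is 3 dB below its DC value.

For a single-pole low-pass, the −3 dB point is at the pole: ω = 0.699 rad s⁻¹.

0.699 rad s⁻¹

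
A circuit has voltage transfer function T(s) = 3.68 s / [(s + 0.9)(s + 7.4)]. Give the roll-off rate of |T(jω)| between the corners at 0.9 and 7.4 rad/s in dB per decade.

In this band the factors already past their corner are: 1 differentiator zero, pole at 0.9; net slope = 0 dB/decade.

0 dB/decade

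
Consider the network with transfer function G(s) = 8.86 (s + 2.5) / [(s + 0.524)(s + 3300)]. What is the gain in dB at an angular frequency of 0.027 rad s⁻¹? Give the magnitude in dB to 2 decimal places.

-37.86 dB

|j0.027 + 2.5| = √(0.027² + 2.5²) = 2.5
|j0.027 + 0.524| = √(0.027² + 0.524²) = 0.5247
|j0.027 + 3300| = √(0.027² + 3300²) = 3300
|G(j0.027)| = 8.86 × 2.5 / (0.5247 × 3300) = 0.012793
20 log₁₀(0.012793) = -37.860 dB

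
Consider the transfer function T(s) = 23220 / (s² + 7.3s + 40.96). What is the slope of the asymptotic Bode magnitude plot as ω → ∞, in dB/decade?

-40 dB/decade

With 0 zeros and 2 poles, the high-frequency asymptotic slope is 20 × (0 − 2) = -40 dB/decade.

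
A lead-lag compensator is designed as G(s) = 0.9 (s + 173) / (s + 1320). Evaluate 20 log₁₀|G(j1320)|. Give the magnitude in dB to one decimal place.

|j1320 + 173| = √(1320² + 173²) = 1331
|j1320 + 1320| = √(1320² + 1320²) = 1867
|G(j1320)| = 0.9 × 1331 / 1867 = 0.64184
20 log₁₀(0.64184) = -3.85 dB

-3.9 dB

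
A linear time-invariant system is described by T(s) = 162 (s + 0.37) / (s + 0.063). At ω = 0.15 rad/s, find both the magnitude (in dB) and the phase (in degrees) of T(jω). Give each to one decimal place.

|T| = 52.0 dB, ∠T = -45.1°

|j0.15 + 0.37| = √(0.15² + 0.37²) = 0.3992
|j0.15 + 0.063| = √(0.15² + 0.063²) = 0.1627
|T(j0.15)| = 162 × 0.3992 / 0.1627 = 397.55
20 log₁₀(397.55) = 51.99 dB
∠(j0.15 + 0.37) = arctan(0.15/0.37) = 22.07°
∠(j0.15 + 0.063) = arctan(0.15/0.063) = 67.22°
∠T(j0.15) = 22.07° − 67.22° = -45.15°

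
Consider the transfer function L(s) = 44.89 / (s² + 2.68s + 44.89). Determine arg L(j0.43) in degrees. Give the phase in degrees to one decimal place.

-1.5°

∠[(j0.43)² + 2.68(j0.43) + 44.89] = ∠[44.705 + j1.1524] = 1.48°
∠L(j0.43) = −1.48° = -1.48°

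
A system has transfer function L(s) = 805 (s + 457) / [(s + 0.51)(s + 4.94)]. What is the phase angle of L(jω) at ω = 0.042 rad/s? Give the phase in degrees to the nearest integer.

∠(j0.042 + 457) = arctan(0.042/457) = 0.01°
∠(j0.042 + 0.51) = arctan(0.042/0.51) = 4.71°
∠(j0.042 + 4.94) = arctan(0.042/4.94) = 0.49°
∠L(j0.042) = 0.01° − (4.71° + 0.49°) = -5.19°

-5°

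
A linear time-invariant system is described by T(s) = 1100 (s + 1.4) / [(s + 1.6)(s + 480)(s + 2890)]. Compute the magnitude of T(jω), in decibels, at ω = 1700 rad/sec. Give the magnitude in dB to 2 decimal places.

|j1700 + 1.4| = √(1700² + 1.4²) = 1700
|j1700 + 1.6| = √(1700² + 1.6²) = 1700
|j1700 + 480| = √(1700² + 480²) = 1766
|j1700 + 2890| = √(1700² + 2890²) = 3353
|T(j1700)| = 1100 × 1700 / (1700 × 1766 × 3353) = 0.00018572
20 log₁₀(0.00018572) = -74.623 dB

-74.62 dB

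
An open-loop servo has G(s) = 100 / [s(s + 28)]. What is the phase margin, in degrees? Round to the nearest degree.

Gain crossover: |G(jω)| = 1 at ω ≈ 3.54 rad/s.
∠G(j3.54) = −90° − arctan(3.54/28) ≈ -97.21°
PM = 180° + (-97.21°) = 82.79°

83 deg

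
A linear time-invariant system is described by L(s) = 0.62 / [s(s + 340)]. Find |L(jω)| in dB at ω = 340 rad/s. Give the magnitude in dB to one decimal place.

|j340 + 340| = √(340² + 340²) = 480.8
|j340| = 340
|L(j340)| = 0.62 / (480.8 × 340) = 3.7924e-06
20 log₁₀(3.7924e-06) = -108.42 dB

-108.4 dB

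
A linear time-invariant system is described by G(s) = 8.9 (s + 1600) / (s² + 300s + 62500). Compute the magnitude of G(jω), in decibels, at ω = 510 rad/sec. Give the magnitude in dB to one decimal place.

-24.5 dB

|j510 + 1600| = √(510² + 1600²) = 1679
|(j510)² + 300(j510) + 62500| = |-1.976e+05 + j1.53e+05| = 2.499e+05
|G(j510)| = 8.9 × 1679 / 2.499e+05 = 0.059805
20 log₁₀(0.059805) = -24.47 dB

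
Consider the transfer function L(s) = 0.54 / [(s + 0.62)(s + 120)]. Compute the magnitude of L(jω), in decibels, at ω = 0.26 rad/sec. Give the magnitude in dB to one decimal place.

-43.5 dB

|j0.26 + 0.62| = √(0.26² + 0.62²) = 0.6723
|j0.26 + 120| = √(0.26² + 120²) = 120
|L(j0.26)| = 0.54 / (0.6723 × 120) = 0.0066933
20 log₁₀(0.0066933) = -43.49 dB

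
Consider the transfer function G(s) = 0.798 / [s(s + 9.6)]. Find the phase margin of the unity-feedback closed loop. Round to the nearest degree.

90°

Gain crossover: |G(jω)| = 1 at ω ≈ 0.0831 rad/sec.
∠G(j0.0831) = −90° − arctan(0.0831/9.6) ≈ -90.50°
PM = 180° + (-90.50°) = 89.50°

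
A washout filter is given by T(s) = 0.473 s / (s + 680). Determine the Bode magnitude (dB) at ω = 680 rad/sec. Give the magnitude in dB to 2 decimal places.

-9.51 dB

|j680| = 680
|j680 + 680| = √(680² + 680²) = 961.7
|T(j680)| = 0.473 × 680 / 961.7 = 0.33446
20 log₁₀(0.33446) = -9.513 dB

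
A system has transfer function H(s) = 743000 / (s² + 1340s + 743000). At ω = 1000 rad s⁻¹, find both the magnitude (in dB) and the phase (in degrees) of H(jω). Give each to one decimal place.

|H| = -5.3 dB, ∠H = -100.9 deg

|(j1000)² + 1340(j1000) + 743000| = |-2.57e+05 + j1.34e+06| = 1.364e+06
|H(j1000)| = 743000 / 1.364e+06 = 0.54455
20 log₁₀(0.54455) = -5.28 dB
∠[(j1000)² + 1340(j1000) + 743000] = ∠[-2.57e+05 + j1.34e+06] = 100.86°
∠H(j1000) = −100.86° = -100.86°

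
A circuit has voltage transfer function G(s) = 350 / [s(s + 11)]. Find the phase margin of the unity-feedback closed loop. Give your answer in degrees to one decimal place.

32.7 deg

Gain crossover: |G(jω)| = 1 at ω ≈ 17.2 rad/s.
∠G(j17.2) = −90° − arctan(17.2/11) ≈ -147.35°
PM = 180° + (-147.35°) = 32.65°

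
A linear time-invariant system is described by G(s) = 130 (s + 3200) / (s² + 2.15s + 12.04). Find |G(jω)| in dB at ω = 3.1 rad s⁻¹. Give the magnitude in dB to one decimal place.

95.4 dB

|j3.1 + 3200| = √(3.1² + 3200²) = 3200
|(j3.1)² + 2.15(j3.1) + 12.04| = |2.43 + j6.665| = 7.094
|G(j3.1)| = 130 × 3200 / 7.094 = 58640
20 log₁₀(58640) = 95.36 dB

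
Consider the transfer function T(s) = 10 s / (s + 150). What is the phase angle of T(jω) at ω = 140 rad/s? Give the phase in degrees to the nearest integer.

∠(j140) = 90.00°
∠(j140 + 150) = arctan(140/150) = 43.03°
∠T(j140) = 90.00° − 43.03° = 46.97°

47°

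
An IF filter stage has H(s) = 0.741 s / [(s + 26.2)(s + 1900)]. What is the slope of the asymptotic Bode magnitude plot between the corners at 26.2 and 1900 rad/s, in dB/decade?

0 dB/decade

In this band the factors already past their corner are: 1 differentiator zero, pole at 26.2; net slope = 0 dB/decade.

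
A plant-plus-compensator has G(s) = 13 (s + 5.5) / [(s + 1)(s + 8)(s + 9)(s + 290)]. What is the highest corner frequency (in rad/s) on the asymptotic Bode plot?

290 rad/s

Break frequencies occur at each pole and zero magnitude: 1 rad/s, 5.5 rad/s, 8 rad/s, 9 rad/s, 290 rad/s.
The highest is 290 rad/s.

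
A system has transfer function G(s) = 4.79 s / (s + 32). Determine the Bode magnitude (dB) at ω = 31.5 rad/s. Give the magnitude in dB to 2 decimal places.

|j31.5| = 31.5
|j31.5 + 32| = √(31.5² + 32²) = 44.9
|G(j31.5)| = 4.79 × 31.5 / 44.9 = 3.3603
20 log₁₀(3.3603) = 10.527 dB

10.53 dB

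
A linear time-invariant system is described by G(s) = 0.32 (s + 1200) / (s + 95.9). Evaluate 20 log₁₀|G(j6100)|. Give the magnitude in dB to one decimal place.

-9.7 dB

|j6100 + 1200| = √(6100² + 1200²) = 6217
|j6100 + 95.9| = √(6100² + 95.9²) = 6101
|G(j6100)| = 0.32 × 6217 / 6101 = 0.32609
20 log₁₀(0.32609) = -9.73 dB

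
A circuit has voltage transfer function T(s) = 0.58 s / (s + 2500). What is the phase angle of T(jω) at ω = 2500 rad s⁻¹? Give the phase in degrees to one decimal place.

45.0°

∠(j2500) = 90.00°
∠(j2500 + 2500) = arctan(2500/2500) = 45.00°
∠T(j2500) = 90.00° − 45.00° = 45.00°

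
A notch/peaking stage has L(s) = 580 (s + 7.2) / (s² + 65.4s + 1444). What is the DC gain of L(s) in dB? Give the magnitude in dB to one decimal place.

L(0) = 580 × 7.2 / 1444 = 2.892
20 log₁₀(2.892) = 9.22 dB

9.2 dB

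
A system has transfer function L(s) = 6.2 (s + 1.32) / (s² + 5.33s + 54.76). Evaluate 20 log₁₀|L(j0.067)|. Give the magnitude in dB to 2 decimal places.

-16.50 dB

|j0.067 + 1.32| = √(0.067² + 1.32²) = 1.322
|(j0.067)² + 5.33(j0.067) + 54.76| = |54.756 + j0.35711| = 54.76
|L(j0.067)| = 6.2 × 1.322 / 54.76 = 0.14965
20 log₁₀(0.14965) = -16.498 dB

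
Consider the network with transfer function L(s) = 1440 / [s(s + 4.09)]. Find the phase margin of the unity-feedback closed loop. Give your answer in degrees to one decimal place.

Gain crossover: |L(jω)| = 1 at ω ≈ 37.8 rad s⁻¹.
∠L(j37.8) = −90° − arctan(37.8/4.09) ≈ -173.83°
PM = 180° + (-173.83°) = 6.17°

6.2 deg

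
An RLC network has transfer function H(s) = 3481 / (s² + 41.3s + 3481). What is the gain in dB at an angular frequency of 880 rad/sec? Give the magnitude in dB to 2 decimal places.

-46.92 dB

|(j880)² + 41.3(j880) + 3481| = |-7.7092e+05 + j36344| = 7.718e+05
|H(j880)| = 3481 / 7.718e+05 = 0.0045104
20 log₁₀(0.0045104) = -46.916 dB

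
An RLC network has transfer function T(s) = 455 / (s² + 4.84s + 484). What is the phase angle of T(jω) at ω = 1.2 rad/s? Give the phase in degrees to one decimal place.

∠[(j1.2)² + 4.84(j1.2) + 484] = ∠[482.56 + j5.808] = 0.69°
∠T(j1.2) = −0.69° = -0.69°

-0.7 deg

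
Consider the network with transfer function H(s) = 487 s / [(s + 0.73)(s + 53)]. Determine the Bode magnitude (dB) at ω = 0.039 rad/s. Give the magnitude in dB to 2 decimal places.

|j0.039| = 0.039
|j0.039 + 0.73| = √(0.039² + 0.73²) = 0.731
|j0.039 + 53| = √(0.039² + 53²) = 53
|H(j0.039)| = 487 × 0.039 / (0.731 × 53) = 0.4902
20 log₁₀(0.4902) = -6.192 dB

-6.19 dB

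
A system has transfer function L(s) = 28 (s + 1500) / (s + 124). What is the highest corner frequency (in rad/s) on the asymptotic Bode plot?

1500 rad/s

Break frequencies occur at each pole and zero magnitude: 124 rad/s, 1500 rad/s.
The highest is 1500 rad/s.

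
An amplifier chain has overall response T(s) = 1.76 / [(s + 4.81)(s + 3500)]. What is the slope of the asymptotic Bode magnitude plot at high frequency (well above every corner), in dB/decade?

With 0 zeros and 2 poles, the high-frequency asymptotic slope is 20 × (0 − 2) = -40 dB/decade.

-40 dB/decade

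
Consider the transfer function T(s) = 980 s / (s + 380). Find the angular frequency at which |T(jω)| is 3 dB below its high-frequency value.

For a single-pole high-pass, the −3 dB point is at the pole: ω = 380 rad s⁻¹.

380 rad s⁻¹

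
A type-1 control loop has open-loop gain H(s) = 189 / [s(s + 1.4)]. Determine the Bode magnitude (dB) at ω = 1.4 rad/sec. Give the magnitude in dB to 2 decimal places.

|j1.4 + 1.4| = √(1.4² + 1.4²) = 1.98
|j1.4| = 1.4
|H(j1.4)| = 189 / (1.98 × 1.4) = 68.185
20 log₁₀(68.185) = 36.674 dB

36.67 dB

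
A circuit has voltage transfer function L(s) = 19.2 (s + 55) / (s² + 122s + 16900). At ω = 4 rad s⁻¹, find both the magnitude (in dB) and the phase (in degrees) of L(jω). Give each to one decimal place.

|L| = -24.1 dB, ∠L = 2.5°

|j4 + 55| = √(4² + 55²) = 55.15
|(j4)² + 122(j4) + 16900| = |16884 + j488| = 1.689e+04
|L(j4)| = 19.2 × 55.15 / 1.689e+04 = 0.062683
20 log₁₀(0.062683) = -24.06 dB
∠(j4 + 55) = arctan(4/55) = 4.16°
∠[(j4)² + 122(j4) + 16900] = ∠[16884 + j488] = 1.66°
∠L(j4) = 4.16° − 1.66° = 2.50°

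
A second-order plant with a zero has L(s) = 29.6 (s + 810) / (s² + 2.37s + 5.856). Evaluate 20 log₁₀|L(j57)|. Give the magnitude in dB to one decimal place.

17.4 dB

|j57 + 810| = √(57² + 810²) = 812
|(j57)² + 2.37(j57) + 5.856| = |-3243.1 + j135.09| = 3246
|L(j57)| = 29.6 × 812 / 3246 = 7.4047
20 log₁₀(7.4047) = 17.39 dB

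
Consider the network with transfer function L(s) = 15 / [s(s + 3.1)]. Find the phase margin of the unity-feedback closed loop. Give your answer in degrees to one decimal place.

Gain crossover: |L(jω)| = 1 at ω ≈ 3.31 rad/sec.
∠L(j3.31) = −90° − arctan(3.31/3.1) ≈ -136.86°
PM = 180° + (-136.86°) = 43.14°

43.1°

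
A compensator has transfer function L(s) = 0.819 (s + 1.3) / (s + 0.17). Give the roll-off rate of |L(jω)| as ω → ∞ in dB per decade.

0 dB/decade

With 1 zero and 1 pole, the high-frequency asymptotic slope is 20 × (1 − 1) = 0 dB/decade.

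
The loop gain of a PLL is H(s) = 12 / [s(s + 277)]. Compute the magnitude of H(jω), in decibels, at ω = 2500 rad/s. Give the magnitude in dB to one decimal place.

-114.4 dB

|j2500 + 277| = √(2500² + 277²) = 2515
|j2500| = 2500
|H(j2500)| = 12 / (2515 × 2500) = 1.9083e-06
20 log₁₀(1.9083e-06) = -114.39 dB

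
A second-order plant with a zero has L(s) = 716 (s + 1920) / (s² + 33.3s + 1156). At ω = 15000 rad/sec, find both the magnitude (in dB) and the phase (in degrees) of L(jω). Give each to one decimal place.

|j15000 + 1920| = √(15000² + 1920²) = 1.512e+04
|(j15000)² + 33.3(j15000) + 1156| = |-2.25e+08 + j4.995e+05| = 2.25e+08
|L(j15000)| = 716 × 1.512e+04 / 2.25e+08 = 0.048123
20 log₁₀(0.048123) = -26.35 dB
∠(j15000 + 1920) = arctan(15000/1920) = 82.71°
∠[(j15000)² + 33.3(j15000) + 1156] = ∠[-2.25e+08 + j4.995e+05] = 179.87°
∠L(j15000) = 82.71° − 179.87° = -97.17°

|L| = -26.4 dB, ∠L = -97.2°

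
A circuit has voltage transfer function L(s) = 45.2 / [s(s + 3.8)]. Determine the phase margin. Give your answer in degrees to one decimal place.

31.5°

Gain crossover: |L(jω)| = 1 at ω ≈ 6.21 rad s⁻¹.
∠L(j6.21) = −90° − arctan(6.21/3.8) ≈ -148.53°
PM = 180° + (-148.53°) = 31.47°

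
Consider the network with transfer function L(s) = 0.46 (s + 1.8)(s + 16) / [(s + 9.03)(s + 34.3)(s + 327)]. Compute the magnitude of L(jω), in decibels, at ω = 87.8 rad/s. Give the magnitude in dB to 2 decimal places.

-57.86 dB

|j87.8 + 1.8| = √(87.8² + 1.8²) = 87.82
|j87.8 + 16| = √(87.8² + 16²) = 89.25
|j87.8 + 9.03| = √(87.8² + 9.03²) = 88.26
|j87.8 + 34.3| = √(87.8² + 34.3²) = 94.26
|j87.8 + 327| = √(87.8² + 327²) = 338.6
|L(j87.8)| = 0.46 × 87.82 × 89.25 / (88.26 × 94.26 × 338.6) = 0.0012798
20 log₁₀(0.0012798) = -57.857 dB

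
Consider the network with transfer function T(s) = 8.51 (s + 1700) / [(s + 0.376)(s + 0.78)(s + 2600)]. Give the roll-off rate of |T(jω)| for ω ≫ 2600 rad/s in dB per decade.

With 1 zero and 3 poles, the high-frequency asymptotic slope is 20 × (1 − 3) = -40 dB/decade.

-40 dB/decade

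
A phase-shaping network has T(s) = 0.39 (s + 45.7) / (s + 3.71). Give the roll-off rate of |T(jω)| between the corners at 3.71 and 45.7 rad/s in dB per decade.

In this band the factors already past their corner are: pole at 3.71; net slope = -20 dB/decade.

-20 dB/decade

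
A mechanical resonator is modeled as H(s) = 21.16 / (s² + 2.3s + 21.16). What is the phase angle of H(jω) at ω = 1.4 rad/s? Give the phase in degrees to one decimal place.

-9.5°

∠[(j1.4)² + 2.3(j1.4) + 21.16] = ∠[19.2 + j3.22] = 9.52°
∠H(j1.4) = −9.52° = -9.52°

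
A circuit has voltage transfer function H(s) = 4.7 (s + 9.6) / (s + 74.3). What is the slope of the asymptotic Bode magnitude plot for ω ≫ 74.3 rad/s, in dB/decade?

With 1 zero and 1 pole, the high-frequency asymptotic slope is 20 × (1 − 1) = 0 dB/decade.

0 dB/decade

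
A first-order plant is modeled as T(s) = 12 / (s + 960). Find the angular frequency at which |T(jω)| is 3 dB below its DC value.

For a single-pole low-pass, the −3 dB point is at the pole: ω = 960 rad/s.

960 rad/s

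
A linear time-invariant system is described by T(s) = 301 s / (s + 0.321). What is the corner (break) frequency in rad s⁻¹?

0.321 rad s⁻¹

The single real pole at s = −0.321 gives a corner at ω = 0.321 rad s⁻¹.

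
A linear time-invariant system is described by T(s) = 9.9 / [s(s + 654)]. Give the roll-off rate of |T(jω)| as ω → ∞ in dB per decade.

-40 dB/decade

With 0 zeros and 2 poles, the high-frequency asymptotic slope is 20 × (0 − 2) = -40 dB/decade.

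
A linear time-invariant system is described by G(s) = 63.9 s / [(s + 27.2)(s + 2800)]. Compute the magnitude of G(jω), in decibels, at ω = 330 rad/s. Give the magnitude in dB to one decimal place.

-32.9 dB

|j330| = 330
|j330 + 27.2| = √(330² + 27.2²) = 331.1
|j330 + 2800| = √(330² + 2800²) = 2819
|G(j330)| = 63.9 × 330 / (331.1 × 2819) = 0.022588
20 log₁₀(0.022588) = -32.92 dB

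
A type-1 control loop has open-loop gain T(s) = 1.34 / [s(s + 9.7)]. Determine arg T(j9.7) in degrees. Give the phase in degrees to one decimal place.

∠(j9.7 + 9.7) = arctan(9.7/9.7) = 45.00°
∠(j9.7) = 90.00°
∠T(j9.7) = − (45.00° + 90.00°) = -135.00°

-135.0°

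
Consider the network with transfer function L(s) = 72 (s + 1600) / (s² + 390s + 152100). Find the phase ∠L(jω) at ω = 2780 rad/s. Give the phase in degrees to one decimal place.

∠(j2780 + 1600) = arctan(2780/1600) = 60.08°
∠[(j2780)² + 390(j2780) + 152100] = ∠[-7.5763e+06 + j1.0842e+06] = 171.86°
∠L(j2780) = 60.08° − 171.86° = -111.78°

-111.8 deg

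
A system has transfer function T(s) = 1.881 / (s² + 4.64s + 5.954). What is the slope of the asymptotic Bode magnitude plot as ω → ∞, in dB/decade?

With 0 zeros and 2 poles, the high-frequency asymptotic slope is 20 × (0 − 2) = -40 dB/decade.

-40 dB/decade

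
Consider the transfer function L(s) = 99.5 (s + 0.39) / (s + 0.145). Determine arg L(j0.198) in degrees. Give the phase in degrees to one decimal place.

∠(j0.198 + 0.39) = arctan(0.198/0.39) = 26.92°
∠(j0.198 + 0.145) = arctan(0.198/0.145) = 53.78°
∠L(j0.198) = 26.92° − 53.78° = -26.87°

-26.9°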